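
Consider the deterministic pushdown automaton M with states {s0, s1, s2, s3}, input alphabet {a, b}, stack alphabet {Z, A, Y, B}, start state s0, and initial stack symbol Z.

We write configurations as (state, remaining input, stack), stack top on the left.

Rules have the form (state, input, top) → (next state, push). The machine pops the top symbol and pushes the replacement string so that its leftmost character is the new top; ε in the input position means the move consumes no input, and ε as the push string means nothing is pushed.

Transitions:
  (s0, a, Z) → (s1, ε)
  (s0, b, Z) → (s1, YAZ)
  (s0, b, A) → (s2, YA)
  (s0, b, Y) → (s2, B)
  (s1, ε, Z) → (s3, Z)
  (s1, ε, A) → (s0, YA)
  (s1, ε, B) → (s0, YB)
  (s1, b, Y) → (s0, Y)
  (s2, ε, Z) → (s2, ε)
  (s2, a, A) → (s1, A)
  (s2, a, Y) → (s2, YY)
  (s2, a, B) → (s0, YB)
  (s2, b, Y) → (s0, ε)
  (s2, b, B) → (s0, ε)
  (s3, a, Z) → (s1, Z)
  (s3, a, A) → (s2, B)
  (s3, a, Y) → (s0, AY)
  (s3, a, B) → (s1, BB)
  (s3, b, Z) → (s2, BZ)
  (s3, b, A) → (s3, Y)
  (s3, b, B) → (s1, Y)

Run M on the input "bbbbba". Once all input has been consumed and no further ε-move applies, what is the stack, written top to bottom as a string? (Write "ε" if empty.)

(s0, bbbbba, Z)
  read b, top Z: go to s1, push YAZ → (s1, bbbba, YAZ)
  read b, top Y: go to s0, push Y → (s0, bbba, YAZ)
  read b, top Y: go to s2, push B → (s2, bba, BAZ)
  read b, top B: go to s0, push ε → (s0, ba, AZ)
  read b, top A: go to s2, push YA → (s2, a, YAZ)
  read a, top Y: go to s2, push YY → (s2, ε, YYAZ)
All input consumed in state s2 with stack YYAZ.

YYAZ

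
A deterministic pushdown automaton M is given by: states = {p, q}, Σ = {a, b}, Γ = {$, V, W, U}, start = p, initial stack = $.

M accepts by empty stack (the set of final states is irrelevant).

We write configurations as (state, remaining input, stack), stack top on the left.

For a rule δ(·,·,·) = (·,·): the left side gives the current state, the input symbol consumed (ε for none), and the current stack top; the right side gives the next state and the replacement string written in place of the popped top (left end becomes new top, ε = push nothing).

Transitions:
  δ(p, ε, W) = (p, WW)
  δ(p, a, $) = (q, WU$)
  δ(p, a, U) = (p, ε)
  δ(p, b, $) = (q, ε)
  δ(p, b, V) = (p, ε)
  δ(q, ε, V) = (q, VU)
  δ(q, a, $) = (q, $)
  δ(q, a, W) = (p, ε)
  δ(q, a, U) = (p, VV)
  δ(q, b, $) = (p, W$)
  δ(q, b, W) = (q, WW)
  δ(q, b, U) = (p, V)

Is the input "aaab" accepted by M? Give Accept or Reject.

Accept

(p, aaab, $)
  read a, top $: go to q, push WU$ → (q, aab, WU$)
  read a, top W: go to p, push ε → (p, ab, U$)
  read a, top U: go to p, push ε → (p, b, $)
  read b, top $: go to q, push ε → (q, ε, ε)
All input consumed and the stack is empty.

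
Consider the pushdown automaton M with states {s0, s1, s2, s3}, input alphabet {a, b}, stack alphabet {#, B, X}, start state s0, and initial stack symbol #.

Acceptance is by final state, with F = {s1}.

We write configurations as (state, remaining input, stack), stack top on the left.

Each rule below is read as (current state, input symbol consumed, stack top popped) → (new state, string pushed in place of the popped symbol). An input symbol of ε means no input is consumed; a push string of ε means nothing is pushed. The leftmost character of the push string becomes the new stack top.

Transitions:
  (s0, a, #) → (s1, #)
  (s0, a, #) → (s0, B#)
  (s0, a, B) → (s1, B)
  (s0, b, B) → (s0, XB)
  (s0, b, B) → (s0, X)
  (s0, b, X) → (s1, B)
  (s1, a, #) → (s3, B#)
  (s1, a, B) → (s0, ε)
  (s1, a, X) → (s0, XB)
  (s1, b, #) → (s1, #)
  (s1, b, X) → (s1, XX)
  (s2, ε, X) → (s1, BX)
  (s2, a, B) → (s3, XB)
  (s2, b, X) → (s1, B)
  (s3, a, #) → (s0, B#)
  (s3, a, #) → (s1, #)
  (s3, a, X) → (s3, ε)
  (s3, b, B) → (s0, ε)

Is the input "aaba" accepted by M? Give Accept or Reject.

Accept

One accepting computation: (s0, aaba, #) ⊢ (s1, aba, #) ⊢ (s3, ba, B#) ⊢ (s0, a, #) ⊢ (s1, ε, #)
All input consumed and state s1 ∈ F.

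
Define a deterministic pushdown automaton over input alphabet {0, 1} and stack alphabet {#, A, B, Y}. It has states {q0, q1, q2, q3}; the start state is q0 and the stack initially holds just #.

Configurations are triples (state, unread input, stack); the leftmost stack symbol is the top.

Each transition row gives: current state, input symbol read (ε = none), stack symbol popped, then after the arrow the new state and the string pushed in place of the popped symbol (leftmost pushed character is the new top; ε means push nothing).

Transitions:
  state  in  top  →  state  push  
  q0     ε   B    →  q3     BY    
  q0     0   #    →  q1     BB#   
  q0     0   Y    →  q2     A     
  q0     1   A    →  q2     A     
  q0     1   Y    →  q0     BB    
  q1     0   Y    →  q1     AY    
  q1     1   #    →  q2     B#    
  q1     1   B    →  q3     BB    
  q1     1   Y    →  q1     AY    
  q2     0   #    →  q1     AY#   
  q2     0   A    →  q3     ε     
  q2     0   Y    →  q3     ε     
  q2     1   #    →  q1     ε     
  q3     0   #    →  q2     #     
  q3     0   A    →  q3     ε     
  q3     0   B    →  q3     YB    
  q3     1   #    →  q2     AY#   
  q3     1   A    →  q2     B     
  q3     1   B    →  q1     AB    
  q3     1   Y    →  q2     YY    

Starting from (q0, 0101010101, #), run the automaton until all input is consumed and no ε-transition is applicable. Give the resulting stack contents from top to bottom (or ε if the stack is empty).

(q0, 0101010101, #)
  read 0, top #: go to q1, push BB# → (q1, 101010101, BB#)
  read 1, top B: go to q3, push BB → (q3, 01010101, BBB#)
  read 0, top B: go to q3, push YB → (q3, 1010101, YBBB#)
  read 1, top Y: go to q2, push YY → (q2, 010101, YYBBB#)
  read 0, top Y: go to q3, push ε → (q3, 10101, YBBB#)
  read 1, top Y: go to q2, push YY → (q2, 0101, YYBBB#)
  read 0, top Y: go to q3, push ε → (q3, 101, YBBB#)
  read 1, top Y: go to q2, push YY → (q2, 01, YYBBB#)
  read 0, top Y: go to q3, push ε → (q3, 1, YBBB#)
  read 1, top Y: go to q2, push YY → (q2, ε, YYBBB#)
All input consumed in state q2 with stack YYBBB#.

YYBBB#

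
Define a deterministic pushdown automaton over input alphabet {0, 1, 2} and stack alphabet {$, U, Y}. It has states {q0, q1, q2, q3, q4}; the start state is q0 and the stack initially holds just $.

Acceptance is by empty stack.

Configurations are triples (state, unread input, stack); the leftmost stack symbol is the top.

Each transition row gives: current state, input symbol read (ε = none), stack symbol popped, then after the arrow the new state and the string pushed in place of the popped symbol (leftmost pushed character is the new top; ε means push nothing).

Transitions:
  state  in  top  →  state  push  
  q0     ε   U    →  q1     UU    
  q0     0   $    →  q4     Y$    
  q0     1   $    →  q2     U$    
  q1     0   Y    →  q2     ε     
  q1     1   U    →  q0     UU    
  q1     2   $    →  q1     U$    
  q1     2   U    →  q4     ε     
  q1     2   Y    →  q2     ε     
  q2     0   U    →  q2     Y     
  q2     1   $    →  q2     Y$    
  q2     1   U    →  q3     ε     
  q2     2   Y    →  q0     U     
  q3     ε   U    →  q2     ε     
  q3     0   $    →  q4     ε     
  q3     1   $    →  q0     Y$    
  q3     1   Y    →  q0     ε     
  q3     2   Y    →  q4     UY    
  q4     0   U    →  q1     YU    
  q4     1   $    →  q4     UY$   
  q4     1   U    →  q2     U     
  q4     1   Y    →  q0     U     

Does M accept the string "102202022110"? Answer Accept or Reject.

(q0, 102202022110, $) ⊢ (q2, 02202022110, U$) ⊢ (q2, 2202022110, Y$) ⊢ (q0, 202022110, U$) ⊢ (q1, 202022110, UU$) ⊢ (q4, 02022110, U$) ⊢ (q1, 2022110, YU$) ⊢ (q2, 022110, U$) ⊢ (q2, 22110, Y$) ⊢ (q0, 2110, U$) ⊢ (q1, 2110, UU$) ⊢ (q4, 110, U$) ⊢ (q2, 10, U$) ⊢ (q3, 0, $) ⊢ (q4, ε, ε)
All input consumed and the stack is empty.

Accept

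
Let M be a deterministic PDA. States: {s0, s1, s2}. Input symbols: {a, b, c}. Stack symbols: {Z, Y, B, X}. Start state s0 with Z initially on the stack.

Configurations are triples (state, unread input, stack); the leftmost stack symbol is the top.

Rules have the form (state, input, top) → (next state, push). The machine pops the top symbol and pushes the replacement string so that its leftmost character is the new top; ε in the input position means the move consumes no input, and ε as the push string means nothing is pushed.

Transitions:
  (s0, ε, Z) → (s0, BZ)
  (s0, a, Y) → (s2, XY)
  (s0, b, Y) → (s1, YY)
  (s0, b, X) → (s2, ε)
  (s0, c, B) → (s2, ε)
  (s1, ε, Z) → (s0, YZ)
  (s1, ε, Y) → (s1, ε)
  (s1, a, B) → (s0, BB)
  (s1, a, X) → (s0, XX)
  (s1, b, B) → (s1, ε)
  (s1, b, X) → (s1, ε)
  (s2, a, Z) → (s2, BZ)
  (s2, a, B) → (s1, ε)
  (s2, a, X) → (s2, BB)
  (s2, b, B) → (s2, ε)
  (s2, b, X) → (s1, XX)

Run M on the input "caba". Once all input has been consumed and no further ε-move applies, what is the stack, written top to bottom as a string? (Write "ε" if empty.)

BZ

(s0, caba, Z)
  ε-move, top Z: go to s0, push BZ → (s0, caba, BZ)
  read c, top B: go to s2, push ε → (s2, aba, Z)
  read a, top Z: go to s2, push BZ → (s2, ba, BZ)
  read b, top B: go to s2, push ε → (s2, a, Z)
  read a, top Z: go to s2, push BZ → (s2, ε, BZ)
All input consumed in state s2 with stack BZ.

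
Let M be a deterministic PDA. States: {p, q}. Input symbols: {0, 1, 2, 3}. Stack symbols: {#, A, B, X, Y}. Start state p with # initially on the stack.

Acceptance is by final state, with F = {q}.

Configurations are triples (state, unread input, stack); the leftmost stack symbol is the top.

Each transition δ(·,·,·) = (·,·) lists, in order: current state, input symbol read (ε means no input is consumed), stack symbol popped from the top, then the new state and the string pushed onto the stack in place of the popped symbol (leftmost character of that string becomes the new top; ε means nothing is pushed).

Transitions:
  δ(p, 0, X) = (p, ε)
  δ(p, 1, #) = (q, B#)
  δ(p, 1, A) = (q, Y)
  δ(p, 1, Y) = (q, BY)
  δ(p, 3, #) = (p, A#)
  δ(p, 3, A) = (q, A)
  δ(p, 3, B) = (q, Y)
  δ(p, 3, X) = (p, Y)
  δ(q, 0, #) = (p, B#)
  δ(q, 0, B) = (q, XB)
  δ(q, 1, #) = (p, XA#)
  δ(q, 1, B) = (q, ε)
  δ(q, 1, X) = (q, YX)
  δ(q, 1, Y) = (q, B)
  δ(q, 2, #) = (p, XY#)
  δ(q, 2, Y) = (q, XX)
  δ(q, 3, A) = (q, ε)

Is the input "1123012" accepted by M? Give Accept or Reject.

(p, 1123012, #) ⊢ (q, 123012, B#) ⊢ (q, 23012, #) ⊢ (p, 3012, XY#) ⊢ (p, 012, YY#)
No transition applies at (p, 012, YY#); input not fully consumed.

Reject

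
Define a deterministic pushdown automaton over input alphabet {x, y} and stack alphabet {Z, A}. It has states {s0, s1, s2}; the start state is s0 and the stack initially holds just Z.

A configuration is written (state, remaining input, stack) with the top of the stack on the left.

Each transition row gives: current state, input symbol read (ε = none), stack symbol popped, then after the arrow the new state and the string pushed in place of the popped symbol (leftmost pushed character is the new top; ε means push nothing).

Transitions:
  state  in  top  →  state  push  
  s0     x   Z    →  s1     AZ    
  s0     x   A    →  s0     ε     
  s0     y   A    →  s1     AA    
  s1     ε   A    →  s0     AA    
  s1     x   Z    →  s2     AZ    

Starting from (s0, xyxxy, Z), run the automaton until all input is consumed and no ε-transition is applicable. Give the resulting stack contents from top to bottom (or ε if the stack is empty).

(s0, xyxxy, Z)
  read x, top Z: go to s1, push AZ → (s1, yxxy, AZ)
  ε-move, top A: go to s0, push AA → (s0, yxxy, AAZ)
  read y, top A: go to s1, push AA → (s1, xxy, AAAZ)
  ε-move, top A: go to s0, push AA → (s0, xxy, AAAAZ)
  read x, top A: go to s0, push ε → (s0, xy, AAAZ)
  read x, top A: go to s0, push ε → (s0, y, AAZ)
  read y, top A: go to s1, push AA → (s1, ε, AAAZ)
  ε-move, top A: go to s0, push AA → (s0, ε, AAAAZ)
All input consumed in state s0 with stack AAAAZ.

AAAAZ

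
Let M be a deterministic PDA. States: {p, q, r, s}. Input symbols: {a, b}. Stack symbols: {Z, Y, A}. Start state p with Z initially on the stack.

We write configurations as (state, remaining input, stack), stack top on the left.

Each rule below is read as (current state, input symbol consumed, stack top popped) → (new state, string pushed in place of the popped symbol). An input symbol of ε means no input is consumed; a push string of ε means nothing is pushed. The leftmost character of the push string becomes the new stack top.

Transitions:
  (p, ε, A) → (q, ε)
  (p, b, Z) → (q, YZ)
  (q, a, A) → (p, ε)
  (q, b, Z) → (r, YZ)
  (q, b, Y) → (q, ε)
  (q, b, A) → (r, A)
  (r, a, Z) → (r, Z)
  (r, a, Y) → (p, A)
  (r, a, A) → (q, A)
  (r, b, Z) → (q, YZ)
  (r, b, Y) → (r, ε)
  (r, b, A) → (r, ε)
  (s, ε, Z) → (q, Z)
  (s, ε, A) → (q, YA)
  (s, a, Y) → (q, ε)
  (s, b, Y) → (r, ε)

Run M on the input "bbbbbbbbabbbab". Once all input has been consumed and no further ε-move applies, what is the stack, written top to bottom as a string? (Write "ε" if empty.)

(p, bbbbbbbbabbbab, Z)
  read b, top Z: go to q, push YZ → (q, bbbbbbbabbbab, YZ)
  read b, top Y: go to q, push ε → (q, bbbbbbabbbab, Z)
  read b, top Z: go to r, push YZ → (r, bbbbbabbbab, YZ)
  read b, top Y: go to r, push ε → (r, bbbbabbbab, Z)
  read b, top Z: go to q, push YZ → (q, bbbabbbab, YZ)
  read b, top Y: go to q, push ε → (q, bbabbbab, Z)
  read b, top Z: go to r, push YZ → (r, babbbab, YZ)
  read b, top Y: go to r, push ε → (r, abbbab, Z)
  read a, top Z: go to r, push Z → (r, bbbab, Z)
  read b, top Z: go to q, push YZ → (q, bbab, YZ)
  read b, top Y: go to q, push ε → (q, bab, Z)
  read b, top Z: go to r, push YZ → (r, ab, YZ)
  read a, top Y: go to p, push A → (p, b, AZ)
  ε-move, top A: go to q, push ε → (q, b, Z)
  read b, top Z: go to r, push YZ → (r, ε, YZ)
All input consumed in state r with stack YZ.

YZ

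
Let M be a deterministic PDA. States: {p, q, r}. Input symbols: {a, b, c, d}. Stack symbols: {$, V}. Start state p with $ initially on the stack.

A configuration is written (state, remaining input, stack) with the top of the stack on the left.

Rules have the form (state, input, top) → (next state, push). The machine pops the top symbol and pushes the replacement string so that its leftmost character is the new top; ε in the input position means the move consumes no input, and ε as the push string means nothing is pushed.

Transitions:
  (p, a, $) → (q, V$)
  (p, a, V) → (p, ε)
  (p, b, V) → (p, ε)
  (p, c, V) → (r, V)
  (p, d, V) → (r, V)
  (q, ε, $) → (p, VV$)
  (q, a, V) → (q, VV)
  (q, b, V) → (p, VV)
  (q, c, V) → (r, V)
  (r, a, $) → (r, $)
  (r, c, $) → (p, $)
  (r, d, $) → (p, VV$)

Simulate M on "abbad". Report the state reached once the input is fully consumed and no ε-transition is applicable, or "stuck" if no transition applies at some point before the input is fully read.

stuck

(p, abbad, $)
  read a, top $: go to q, push V$ → (q, bbad, V$)
  read b, top V: go to p, push VV → (p, bad, VV$)
  read b, top V: go to p, push ε → (p, ad, V$)
  read a, top V: go to p, push ε → (p, d, $)
No transition for (p, d, top $); M blocks with input d remaining.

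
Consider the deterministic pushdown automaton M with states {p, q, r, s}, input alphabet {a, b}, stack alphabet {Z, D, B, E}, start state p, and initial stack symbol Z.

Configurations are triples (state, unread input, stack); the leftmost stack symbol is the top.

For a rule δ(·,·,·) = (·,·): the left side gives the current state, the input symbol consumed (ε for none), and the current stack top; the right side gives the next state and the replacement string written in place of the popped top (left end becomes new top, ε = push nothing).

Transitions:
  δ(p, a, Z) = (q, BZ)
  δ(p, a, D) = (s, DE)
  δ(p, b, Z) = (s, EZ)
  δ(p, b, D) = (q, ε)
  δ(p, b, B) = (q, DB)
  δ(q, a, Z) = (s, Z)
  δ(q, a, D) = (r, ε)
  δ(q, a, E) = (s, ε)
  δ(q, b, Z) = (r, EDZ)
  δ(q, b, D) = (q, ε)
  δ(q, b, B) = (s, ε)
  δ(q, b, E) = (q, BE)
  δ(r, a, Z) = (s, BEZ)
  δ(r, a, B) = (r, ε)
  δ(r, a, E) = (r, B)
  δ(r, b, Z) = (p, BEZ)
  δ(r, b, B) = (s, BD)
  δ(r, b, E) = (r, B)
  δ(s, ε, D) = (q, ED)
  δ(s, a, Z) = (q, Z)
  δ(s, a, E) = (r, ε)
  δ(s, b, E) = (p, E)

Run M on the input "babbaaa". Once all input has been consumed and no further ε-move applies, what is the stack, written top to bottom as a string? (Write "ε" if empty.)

BZ

(p, babbaaa, Z) ⊢ (s, abbaaa, EZ) ⊢ (r, bbaaa, Z) ⊢ (p, baaa, BEZ) ⊢ (q, aaa, DBEZ) ⊢ (r, aa, BEZ) ⊢ (r, a, EZ) ⊢ (r, ε, BZ)
All input consumed in state r with stack BZ.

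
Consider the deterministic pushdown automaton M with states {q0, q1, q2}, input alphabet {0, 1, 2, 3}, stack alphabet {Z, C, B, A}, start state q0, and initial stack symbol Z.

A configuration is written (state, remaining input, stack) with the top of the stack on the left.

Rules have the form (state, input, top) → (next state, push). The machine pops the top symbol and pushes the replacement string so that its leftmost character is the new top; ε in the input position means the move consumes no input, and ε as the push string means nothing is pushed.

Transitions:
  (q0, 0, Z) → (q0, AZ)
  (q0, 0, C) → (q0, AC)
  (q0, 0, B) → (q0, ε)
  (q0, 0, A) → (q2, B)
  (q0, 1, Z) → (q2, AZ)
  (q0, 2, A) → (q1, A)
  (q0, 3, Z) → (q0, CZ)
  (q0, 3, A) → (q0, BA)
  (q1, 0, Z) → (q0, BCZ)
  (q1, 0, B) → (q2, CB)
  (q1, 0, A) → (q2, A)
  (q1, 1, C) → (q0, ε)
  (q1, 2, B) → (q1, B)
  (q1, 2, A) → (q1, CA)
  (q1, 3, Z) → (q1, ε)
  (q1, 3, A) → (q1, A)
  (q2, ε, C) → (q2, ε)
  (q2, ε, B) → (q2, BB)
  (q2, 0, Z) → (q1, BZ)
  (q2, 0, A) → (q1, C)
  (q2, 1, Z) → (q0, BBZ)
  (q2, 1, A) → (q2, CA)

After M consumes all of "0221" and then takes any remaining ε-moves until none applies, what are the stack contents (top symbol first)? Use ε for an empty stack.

AZ

(q0, 0221, Z)
  read 0, top Z: go to q0, push AZ → (q0, 221, AZ)
  read 2, top A: go to q1, push A → (q1, 21, AZ)
  read 2, top A: go to q1, push CA → (q1, 1, CAZ)
  read 1, top C: go to q0, push ε → (q0, ε, AZ)
All input consumed in state q0 with stack AZ.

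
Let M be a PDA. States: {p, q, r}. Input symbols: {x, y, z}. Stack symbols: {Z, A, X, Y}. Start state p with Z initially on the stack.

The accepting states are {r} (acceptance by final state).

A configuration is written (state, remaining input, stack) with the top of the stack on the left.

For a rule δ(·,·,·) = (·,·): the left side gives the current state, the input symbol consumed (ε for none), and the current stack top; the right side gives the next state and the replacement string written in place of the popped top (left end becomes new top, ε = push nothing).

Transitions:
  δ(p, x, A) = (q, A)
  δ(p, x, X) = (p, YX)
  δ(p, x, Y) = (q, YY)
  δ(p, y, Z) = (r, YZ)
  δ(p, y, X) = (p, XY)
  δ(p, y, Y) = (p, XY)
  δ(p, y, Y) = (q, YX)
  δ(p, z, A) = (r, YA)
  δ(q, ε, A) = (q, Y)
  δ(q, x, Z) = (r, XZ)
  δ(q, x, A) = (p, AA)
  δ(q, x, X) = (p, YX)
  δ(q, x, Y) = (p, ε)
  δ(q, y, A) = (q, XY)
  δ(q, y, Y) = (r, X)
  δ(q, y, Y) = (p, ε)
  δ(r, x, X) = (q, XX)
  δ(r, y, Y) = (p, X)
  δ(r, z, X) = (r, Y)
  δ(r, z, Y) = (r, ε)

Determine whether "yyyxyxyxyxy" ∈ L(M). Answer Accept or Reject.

Reject

No computation consumes all input and reaches a final state.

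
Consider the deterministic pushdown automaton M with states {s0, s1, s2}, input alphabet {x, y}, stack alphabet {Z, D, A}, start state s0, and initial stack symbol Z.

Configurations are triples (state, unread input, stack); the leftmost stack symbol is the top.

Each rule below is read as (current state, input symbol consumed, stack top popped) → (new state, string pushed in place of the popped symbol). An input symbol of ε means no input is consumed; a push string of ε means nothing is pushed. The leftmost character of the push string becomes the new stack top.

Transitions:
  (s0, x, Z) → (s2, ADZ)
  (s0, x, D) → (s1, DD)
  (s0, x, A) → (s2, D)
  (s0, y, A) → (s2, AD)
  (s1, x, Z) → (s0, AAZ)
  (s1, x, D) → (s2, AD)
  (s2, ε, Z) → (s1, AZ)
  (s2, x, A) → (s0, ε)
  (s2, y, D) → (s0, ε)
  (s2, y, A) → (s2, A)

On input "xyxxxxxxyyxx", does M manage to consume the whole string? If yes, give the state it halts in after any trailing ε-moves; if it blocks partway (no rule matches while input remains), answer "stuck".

(s0, xyxxxxxxyyxx, Z)
  read x, top Z: go to s2, push ADZ → (s2, yxxxxxxyyxx, ADZ)
  read y, top A: go to s2, push A → (s2, xxxxxxyyxx, ADZ)
  read x, top A: go to s0, push ε → (s0, xxxxxyyxx, DZ)
  read x, top D: go to s1, push DD → (s1, xxxxyyxx, DDZ)
  read x, top D: go to s2, push AD → (s2, xxxyyxx, ADDZ)
  read x, top A: go to s0, push ε → (s0, xxyyxx, DDZ)
  read x, top D: go to s1, push DD → (s1, xyyxx, DDDZ)
  read x, top D: go to s2, push AD → (s2, yyxx, ADDDZ)
  read y, top A: go to s2, push A → (s2, yxx, ADDDZ)
  read y, top A: go to s2, push A → (s2, xx, ADDDZ)
  read x, top A: go to s0, push ε → (s0, x, DDDZ)
  read x, top D: go to s1, push DD → (s1, ε, DDDDZ)
All input consumed; M is in state s1.

s1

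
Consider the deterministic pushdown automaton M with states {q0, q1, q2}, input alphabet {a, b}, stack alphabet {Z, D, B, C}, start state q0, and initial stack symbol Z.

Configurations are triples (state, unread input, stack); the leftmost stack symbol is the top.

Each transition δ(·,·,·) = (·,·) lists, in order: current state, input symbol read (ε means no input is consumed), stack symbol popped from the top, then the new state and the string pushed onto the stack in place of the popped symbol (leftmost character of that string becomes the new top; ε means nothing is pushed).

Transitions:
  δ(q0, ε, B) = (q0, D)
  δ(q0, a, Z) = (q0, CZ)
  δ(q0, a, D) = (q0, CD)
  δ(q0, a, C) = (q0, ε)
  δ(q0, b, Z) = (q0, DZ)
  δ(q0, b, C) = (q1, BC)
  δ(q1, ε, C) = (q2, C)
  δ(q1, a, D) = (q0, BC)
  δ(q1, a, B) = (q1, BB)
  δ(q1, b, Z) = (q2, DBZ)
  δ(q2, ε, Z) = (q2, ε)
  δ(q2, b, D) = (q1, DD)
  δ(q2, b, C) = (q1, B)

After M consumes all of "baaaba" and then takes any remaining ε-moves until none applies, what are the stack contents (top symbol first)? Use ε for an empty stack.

BBCDZ

(q0, baaaba, Z)
  read b, top Z: go to q0, push DZ → (q0, aaaba, DZ)
  read a, top D: go to q0, push CD → (q0, aaba, CDZ)
  read a, top C: go to q0, push ε → (q0, aba, DZ)
  read a, top D: go to q0, push CD → (q0, ba, CDZ)
  read b, top C: go to q1, push BC → (q1, a, BCDZ)
  read a, top B: go to q1, push BB → (q1, ε, BBCDZ)
All input consumed in state q1 with stack BBCDZ.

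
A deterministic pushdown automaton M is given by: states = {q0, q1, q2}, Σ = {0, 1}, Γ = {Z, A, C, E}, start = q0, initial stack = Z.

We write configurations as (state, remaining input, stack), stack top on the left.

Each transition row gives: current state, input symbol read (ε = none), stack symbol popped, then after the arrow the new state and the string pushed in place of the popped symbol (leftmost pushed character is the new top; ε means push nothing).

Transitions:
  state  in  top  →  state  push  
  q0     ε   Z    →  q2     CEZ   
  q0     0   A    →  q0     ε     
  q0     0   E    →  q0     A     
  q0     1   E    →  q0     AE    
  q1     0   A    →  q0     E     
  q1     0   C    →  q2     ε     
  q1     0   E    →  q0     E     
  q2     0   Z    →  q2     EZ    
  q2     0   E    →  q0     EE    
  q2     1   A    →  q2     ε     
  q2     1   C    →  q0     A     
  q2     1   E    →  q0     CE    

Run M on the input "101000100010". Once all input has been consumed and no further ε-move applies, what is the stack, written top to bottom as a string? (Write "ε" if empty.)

EZ

(q0, 101000100010, Z) ⊢ (q2, 101000100010, CEZ) ⊢ (q0, 01000100010, AEZ) ⊢ (q0, 1000100010, EZ) ⊢ (q0, 000100010, AEZ) ⊢ (q0, 00100010, EZ) ⊢ (q0, 0100010, AZ) ⊢ (q0, 100010, Z) ⊢ (q2, 100010, CEZ) ⊢ (q0, 00010, AEZ) ⊢ (q0, 0010, EZ) ⊢ (q0, 010, AZ) ⊢ (q0, 10, Z) ⊢ (q2, 10, CEZ) ⊢ (q0, 0, AEZ) ⊢ (q0, ε, EZ)
All input consumed in state q0 with stack EZ.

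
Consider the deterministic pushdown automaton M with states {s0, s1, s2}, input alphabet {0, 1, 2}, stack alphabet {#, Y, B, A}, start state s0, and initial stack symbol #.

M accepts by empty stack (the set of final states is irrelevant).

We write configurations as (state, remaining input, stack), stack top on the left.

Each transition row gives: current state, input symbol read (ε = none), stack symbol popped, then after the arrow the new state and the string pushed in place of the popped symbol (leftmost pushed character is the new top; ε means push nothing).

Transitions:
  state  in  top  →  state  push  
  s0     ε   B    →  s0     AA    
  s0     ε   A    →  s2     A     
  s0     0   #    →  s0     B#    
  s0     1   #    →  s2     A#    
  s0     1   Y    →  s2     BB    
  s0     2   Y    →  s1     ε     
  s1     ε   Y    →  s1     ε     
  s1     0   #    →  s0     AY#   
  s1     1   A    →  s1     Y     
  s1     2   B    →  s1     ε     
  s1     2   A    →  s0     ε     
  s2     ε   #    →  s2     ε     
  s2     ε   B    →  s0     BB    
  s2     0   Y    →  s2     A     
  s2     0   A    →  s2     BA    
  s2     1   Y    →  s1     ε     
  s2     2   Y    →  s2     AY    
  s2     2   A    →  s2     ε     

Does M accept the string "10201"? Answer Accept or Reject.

(s0, 10201, #)
  read 1, top #: go to s2, push A# → (s2, 0201, A#)
  read 0, top A: go to s2, push BA → (s2, 201, BA#)
  ε-move, top B: go to s0, push BB → (s0, 201, BBA#)
  ε-move, top B: go to s0, push AA → (s0, 201, AABA#)
  ε-move, top A: go to s2, push A → (s2, 201, AABA#)
  read 2, top A: go to s2, push ε → (s2, 01, ABA#)
  read 0, top A: go to s2, push BA → (s2, 1, BABA#)
  ε-move, top B: go to s0, push BB → (s0, 1, BBABA#)
  ε-move, top B: go to s0, push AA → (s0, 1, AABABA#)
  ε-move, top A: go to s2, push A → (s2, 1, AABABA#)
No transition applies at (s2, 1, AABABA#); input not fully consumed.

Reject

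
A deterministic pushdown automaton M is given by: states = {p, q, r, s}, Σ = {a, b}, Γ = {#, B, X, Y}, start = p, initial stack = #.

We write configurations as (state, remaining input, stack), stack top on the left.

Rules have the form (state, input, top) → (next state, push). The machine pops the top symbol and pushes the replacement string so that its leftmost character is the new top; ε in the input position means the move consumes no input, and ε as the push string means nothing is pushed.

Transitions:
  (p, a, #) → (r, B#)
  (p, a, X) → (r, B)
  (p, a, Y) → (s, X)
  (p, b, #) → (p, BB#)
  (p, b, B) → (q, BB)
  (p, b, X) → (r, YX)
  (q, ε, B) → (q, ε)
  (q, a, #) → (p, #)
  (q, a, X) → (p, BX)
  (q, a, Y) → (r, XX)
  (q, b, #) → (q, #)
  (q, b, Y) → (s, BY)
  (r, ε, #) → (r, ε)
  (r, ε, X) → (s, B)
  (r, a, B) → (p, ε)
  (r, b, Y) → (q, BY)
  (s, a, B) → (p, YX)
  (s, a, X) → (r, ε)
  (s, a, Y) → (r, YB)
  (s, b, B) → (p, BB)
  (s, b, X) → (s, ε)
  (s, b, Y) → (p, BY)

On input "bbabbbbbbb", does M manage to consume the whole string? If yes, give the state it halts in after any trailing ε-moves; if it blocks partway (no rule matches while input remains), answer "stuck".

q

(p, bbabbbbbbb, #)
  read b, top #: go to p, push BB# → (p, babbbbbbb, BB#)
  read b, top B: go to q, push BB → (q, abbbbbbb, BBB#)
  ε-move, top B: go to q, push ε → (q, abbbbbbb, BB#)
  ε-move, top B: go to q, push ε → (q, abbbbbbb, B#)
  ε-move, top B: go to q, push ε → (q, abbbbbbb, #)
  read a, top #: go to p, push # → (p, bbbbbbb, #)
  read b, top #: go to p, push BB# → (p, bbbbbb, BB#)
  read b, top B: go to q, push BB → (q, bbbbb, BBB#)
  ε-move, top B: go to q, push ε → (q, bbbbb, BB#)
  ε-move, top B: go to q, push ε → (q, bbbbb, B#)
  ε-move, top B: go to q, push ε → (q, bbbbb, #)
  read b, top #: go to q, push # → (q, bbbb, #)
  read b, top #: go to q, push # → (q, bbb, #)
  read b, top #: go to q, push # → (q, bb, #)
  read b, top #: go to q, push # → (q, b, #)
  read b, top #: go to q, push # → (q, ε, #)
All input consumed; M is in state q.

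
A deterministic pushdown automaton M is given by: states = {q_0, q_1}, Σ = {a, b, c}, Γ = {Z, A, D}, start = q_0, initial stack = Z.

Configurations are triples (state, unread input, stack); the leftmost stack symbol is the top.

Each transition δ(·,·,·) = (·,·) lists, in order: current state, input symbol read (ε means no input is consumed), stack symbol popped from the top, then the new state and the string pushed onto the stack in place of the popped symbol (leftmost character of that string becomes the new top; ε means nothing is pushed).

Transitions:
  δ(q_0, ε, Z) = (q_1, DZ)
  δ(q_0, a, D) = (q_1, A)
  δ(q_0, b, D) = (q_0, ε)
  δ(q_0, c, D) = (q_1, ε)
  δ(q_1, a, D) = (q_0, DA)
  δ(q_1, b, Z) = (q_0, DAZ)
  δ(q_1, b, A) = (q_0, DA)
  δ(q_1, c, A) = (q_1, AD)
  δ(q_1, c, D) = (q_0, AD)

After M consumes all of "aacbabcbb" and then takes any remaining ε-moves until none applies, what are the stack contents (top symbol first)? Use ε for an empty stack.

AADAZ

(q_0, aacbabcbb, Z)
  ε-move, top Z: go to q_1, push DZ → (q_1, aacbabcbb, DZ)
  read a, top D: go to q_0, push DA → (q_0, acbabcbb, DAZ)
  read a, top D: go to q_1, push A → (q_1, cbabcbb, AAZ)
  read c, top A: go to q_1, push AD → (q_1, babcbb, ADAZ)
  read b, top A: go to q_0, push DA → (q_0, abcbb, DADAZ)
  read a, top D: go to q_1, push A → (q_1, bcbb, AADAZ)
  read b, top A: go to q_0, push DA → (q_0, cbb, DAADAZ)
  read c, top D: go to q_1, push ε → (q_1, bb, AADAZ)
  read b, top A: go to q_0, push DA → (q_0, b, DAADAZ)
  read b, top D: go to q_0, push ε → (q_0, ε, AADAZ)
All input consumed in state q_0 with stack AADAZ.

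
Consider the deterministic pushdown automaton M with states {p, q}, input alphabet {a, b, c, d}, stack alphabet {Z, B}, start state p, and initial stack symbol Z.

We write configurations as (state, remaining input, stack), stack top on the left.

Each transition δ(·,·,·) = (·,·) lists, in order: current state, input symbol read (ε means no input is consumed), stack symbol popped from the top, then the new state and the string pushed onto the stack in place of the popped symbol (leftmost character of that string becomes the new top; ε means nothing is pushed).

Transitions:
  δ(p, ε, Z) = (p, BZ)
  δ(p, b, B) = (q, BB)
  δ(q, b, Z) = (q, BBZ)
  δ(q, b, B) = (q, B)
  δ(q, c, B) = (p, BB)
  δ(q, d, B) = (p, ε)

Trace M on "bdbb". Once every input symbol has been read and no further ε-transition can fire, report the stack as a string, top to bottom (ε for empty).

(p, bdbb, Z)
  ε-move, top Z: go to p, push BZ → (p, bdbb, BZ)
  read b, top B: go to q, push BB → (q, dbb, BBZ)
  read d, top B: go to p, push ε → (p, bb, BZ)
  read b, top B: go to q, push BB → (q, b, BBZ)
  read b, top B: go to q, push B → (q, ε, BBZ)
All input consumed in state q with stack BBZ.

BBZ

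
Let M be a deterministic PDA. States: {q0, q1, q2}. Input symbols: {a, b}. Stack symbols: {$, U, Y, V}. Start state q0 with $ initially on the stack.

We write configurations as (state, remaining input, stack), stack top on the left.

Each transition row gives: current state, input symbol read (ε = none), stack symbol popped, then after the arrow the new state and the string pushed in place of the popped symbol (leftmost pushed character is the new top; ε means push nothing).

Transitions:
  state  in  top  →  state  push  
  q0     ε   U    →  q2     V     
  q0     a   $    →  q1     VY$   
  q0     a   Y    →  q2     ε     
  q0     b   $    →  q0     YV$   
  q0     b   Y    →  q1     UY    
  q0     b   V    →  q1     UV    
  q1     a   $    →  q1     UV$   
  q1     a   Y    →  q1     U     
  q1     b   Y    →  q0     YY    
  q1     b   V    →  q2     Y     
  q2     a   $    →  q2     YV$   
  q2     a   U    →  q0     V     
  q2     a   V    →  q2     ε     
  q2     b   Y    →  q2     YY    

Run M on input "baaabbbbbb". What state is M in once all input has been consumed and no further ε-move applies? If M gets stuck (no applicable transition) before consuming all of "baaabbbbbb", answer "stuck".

(q0, baaabbbbbb, $)
  read b, top $: go to q0, push YV$ → (q0, aaabbbbbb, YV$)
  read a, top Y: go to q2, push ε → (q2, aabbbbbb, V$)
  read a, top V: go to q2, push ε → (q2, abbbbbb, $)
  read a, top $: go to q2, push YV$ → (q2, bbbbbb, YV$)
  read b, top Y: go to q2, push YY → (q2, bbbbb, YYV$)
  read b, top Y: go to q2, push YY → (q2, bbbb, YYYV$)
  read b, top Y: go to q2, push YY → (q2, bbb, YYYYV$)
  read b, top Y: go to q2, push YY → (q2, bb, YYYYYV$)
  read b, top Y: go to q2, push YY → (q2, b, YYYYYYV$)
  read b, top Y: go to q2, push YY → (q2, ε, YYYYYYYV$)
All input consumed; M is in state q2.

q2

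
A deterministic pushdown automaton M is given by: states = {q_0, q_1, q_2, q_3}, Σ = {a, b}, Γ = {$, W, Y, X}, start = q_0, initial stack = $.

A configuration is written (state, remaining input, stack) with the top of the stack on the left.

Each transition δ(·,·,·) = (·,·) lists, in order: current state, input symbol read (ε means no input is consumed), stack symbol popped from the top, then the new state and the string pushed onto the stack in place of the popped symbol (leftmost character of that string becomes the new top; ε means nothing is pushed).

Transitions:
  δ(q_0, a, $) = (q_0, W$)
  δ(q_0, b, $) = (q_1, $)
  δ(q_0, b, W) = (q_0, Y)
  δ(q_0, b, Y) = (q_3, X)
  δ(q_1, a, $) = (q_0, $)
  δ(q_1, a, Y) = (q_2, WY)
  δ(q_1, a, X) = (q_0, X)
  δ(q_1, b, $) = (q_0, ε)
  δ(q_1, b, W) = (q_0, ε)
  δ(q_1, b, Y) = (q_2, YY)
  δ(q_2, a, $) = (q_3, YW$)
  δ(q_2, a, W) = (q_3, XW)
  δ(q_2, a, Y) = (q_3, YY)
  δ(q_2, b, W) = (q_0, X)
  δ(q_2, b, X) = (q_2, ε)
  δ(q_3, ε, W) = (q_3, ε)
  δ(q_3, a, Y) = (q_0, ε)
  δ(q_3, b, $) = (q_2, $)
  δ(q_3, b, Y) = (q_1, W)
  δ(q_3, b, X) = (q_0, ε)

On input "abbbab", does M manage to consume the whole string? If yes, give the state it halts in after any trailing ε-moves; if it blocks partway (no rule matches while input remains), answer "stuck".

(q_0, abbbab, $)
  read a, top $: go to q_0, push W$ → (q_0, bbbab, W$)
  read b, top W: go to q_0, push Y → (q_0, bbab, Y$)
  read b, top Y: go to q_3, push X → (q_3, bab, X$)
  read b, top X: go to q_0, push ε → (q_0, ab, $)
  read a, top $: go to q_0, push W$ → (q_0, b, W$)
  read b, top W: go to q_0, push Y → (q_0, ε, Y$)
All input consumed; M is in state q_0.

q_0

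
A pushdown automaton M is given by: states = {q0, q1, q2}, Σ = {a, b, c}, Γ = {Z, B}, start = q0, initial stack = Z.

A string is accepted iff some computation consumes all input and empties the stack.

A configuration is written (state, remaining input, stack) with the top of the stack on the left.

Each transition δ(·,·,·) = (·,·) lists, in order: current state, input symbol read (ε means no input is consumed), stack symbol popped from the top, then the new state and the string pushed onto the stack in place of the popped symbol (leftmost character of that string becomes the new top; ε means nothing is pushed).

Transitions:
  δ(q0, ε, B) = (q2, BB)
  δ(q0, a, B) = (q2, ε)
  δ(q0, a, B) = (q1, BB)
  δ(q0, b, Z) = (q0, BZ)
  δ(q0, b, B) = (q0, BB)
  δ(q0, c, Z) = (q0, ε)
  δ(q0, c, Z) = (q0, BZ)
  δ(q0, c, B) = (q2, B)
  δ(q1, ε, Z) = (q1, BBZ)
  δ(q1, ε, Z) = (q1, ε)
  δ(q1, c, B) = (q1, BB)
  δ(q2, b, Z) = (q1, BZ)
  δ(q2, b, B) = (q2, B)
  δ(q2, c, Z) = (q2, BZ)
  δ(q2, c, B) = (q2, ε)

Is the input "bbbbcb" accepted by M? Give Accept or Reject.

No computation consumes all input and empties the stack.

Reject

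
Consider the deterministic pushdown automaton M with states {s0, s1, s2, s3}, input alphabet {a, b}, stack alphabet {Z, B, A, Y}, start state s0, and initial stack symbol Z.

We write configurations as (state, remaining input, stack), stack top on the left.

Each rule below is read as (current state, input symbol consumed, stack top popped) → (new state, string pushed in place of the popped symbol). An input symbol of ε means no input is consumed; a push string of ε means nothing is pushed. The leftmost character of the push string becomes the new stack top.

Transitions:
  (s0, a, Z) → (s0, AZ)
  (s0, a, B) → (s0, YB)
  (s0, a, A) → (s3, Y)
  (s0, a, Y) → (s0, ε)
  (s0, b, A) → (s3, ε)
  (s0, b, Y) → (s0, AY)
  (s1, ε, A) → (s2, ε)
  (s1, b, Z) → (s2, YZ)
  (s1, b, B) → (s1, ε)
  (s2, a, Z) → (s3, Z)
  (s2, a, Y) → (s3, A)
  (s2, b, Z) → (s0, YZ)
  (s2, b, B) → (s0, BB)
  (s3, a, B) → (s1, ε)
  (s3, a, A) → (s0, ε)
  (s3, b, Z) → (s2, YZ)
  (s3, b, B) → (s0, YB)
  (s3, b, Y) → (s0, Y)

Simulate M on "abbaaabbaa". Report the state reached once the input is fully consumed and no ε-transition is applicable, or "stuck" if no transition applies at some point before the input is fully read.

s0

(s0, abbaaabbaa, Z)
  read a, top Z: go to s0, push AZ → (s0, bbaaabbaa, AZ)
  read b, top A: go to s3, push ε → (s3, baaabbaa, Z)
  read b, top Z: go to s2, push YZ → (s2, aaabbaa, YZ)
  read a, top Y: go to s3, push A → (s3, aabbaa, AZ)
  read a, top A: go to s0, push ε → (s0, abbaa, Z)
  read a, top Z: go to s0, push AZ → (s0, bbaa, AZ)
  read b, top A: go to s3, push ε → (s3, baa, Z)
  read b, top Z: go to s2, push YZ → (s2, aa, YZ)
  read a, top Y: go to s3, push A → (s3, a, AZ)
  read a, top A: go to s0, push ε → (s0, ε, Z)
All input consumed; M is in state s0.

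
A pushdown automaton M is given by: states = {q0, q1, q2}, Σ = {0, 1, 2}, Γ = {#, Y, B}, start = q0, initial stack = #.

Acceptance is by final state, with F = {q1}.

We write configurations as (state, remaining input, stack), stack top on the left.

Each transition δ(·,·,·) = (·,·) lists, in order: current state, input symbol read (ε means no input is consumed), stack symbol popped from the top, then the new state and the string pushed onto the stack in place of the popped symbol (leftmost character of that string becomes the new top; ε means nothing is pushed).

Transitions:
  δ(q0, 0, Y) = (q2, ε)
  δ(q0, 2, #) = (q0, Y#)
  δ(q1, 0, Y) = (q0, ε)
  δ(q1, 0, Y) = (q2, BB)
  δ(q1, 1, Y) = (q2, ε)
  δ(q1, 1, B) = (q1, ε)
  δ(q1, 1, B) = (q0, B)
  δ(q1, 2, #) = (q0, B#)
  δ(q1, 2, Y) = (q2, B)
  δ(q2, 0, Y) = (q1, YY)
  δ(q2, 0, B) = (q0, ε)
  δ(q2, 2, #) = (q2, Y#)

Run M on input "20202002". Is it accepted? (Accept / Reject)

No computation consumes all input and reaches a final state.

Reject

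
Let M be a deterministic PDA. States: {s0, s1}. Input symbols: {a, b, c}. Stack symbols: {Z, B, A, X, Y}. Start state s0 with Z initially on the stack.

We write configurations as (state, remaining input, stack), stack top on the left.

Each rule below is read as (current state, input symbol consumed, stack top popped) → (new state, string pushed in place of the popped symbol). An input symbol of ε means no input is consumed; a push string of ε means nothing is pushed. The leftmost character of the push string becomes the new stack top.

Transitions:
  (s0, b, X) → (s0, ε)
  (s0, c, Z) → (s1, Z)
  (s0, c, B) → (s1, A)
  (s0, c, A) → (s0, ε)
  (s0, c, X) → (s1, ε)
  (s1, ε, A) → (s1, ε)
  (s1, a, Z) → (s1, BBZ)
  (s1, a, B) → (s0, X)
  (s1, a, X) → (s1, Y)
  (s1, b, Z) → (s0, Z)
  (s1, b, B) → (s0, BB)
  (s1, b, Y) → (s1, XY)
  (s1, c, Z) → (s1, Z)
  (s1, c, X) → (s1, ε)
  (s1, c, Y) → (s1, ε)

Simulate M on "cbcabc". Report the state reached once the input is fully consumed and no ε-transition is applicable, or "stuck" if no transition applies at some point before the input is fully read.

s1

(s0, cbcabc, Z)
  read c, top Z: go to s1, push Z → (s1, bcabc, Z)
  read b, top Z: go to s0, push Z → (s0, cabc, Z)
  read c, top Z: go to s1, push Z → (s1, abc, Z)
  read a, top Z: go to s1, push BBZ → (s1, bc, BBZ)
  read b, top B: go to s0, push BB → (s0, c, BBBZ)
  read c, top B: go to s1, push A → (s1, ε, ABBZ)
  ε-move, top A: go to s1, push ε → (s1, ε, BBZ)
All input consumed; M is in state s1.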